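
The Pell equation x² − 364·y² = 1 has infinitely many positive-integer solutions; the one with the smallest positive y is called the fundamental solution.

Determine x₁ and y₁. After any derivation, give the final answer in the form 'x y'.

4954951 259710

√364 = [19; 12,1,2,3,1,8,1,3,2,1,12,38, …], period ℓ=12 (even) → k=11
a_0=19:  p_0=19·1+0=19,  q_0=19·0+1=1
…
a_3=2:  p_3=2·248+229=725,  q_3=2·13+12=38
a_4=3:  p_4=3·725+248=2423,  q_4=3·38+13=127
a_5=1:  p_5=1·2423+725=3148,  q_5=1·127+38=165
…
a_7=1:  p_7=1·27607+3148=30755,  q_7=1·1447+165=1612
…
a_9=2:  p_9=2·119872+30755=270499,  q_9=2·6283+1612=14178
a_10=1:  p_10=1·270499+119872=390371,  q_10=1·14178+6283=20461
a_11=12:  p_11=12·390371+270499=4954951,  q_11=12·20461+14178=259710
→ (4954951, 259710).  Check: 4954951²=24551539412401, 364·259710²=24551539412400, difference 1.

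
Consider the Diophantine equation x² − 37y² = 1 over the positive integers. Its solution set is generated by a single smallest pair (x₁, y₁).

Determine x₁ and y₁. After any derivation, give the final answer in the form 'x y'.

73 12

√37 → a₀=6, period (12); ℓ=1 odd so k=1
k=0  a_k=6  p_k/q_k = 6/1
k=1  a_k=12  p_k/q_k = 73/12
fundamental: x₁=73, y₁=12  (since 5329 − 37·144 = 1)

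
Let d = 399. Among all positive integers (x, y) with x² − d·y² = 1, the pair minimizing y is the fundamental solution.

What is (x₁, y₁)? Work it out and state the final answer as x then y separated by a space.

20 1

[19; 1,38] for √399; ℓ=2 ⇒ convergent index 1
a_0=19:  p_0=19·1+0=19,  q_0=19·0+1=1
a_1=1:  p_1=1·19+1=20,  q_1=1·1+0=1
(x₁, y₁) = (20, 1);  20² − 399·1² = 1 ✓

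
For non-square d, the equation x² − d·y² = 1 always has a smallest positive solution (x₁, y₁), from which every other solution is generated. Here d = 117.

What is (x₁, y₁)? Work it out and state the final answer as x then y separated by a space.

649 60

d=117: √d = [10; 1,4,2,4,1,20] (ℓ=6, even), read p_5/q_5
step 0: (10, 1)  from 10·(1,0) + (0,1)
step 1: (11, 1)  from 1·(10,1) + (1,0)
step 2: (54, 5)  from 4·(11,1) + (10,1)
step 3: (119, 11)  from 2·(54,5) + (11,1)
step 4: (530, 49)  from 4·(119,11) + (54,5)
step 5: (649, 60)  from 1·(530,49) + (119,11)
→ (649, 60).  Check: 649²=421201, 117·60²=421200, difference 1.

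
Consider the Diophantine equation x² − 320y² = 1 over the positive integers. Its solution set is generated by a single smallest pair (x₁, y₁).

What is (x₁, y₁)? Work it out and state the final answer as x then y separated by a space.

161 9

d=320: √d = [17; 1,7,1,34] (ℓ=4, even), read p_3/q_3
step 0: (17, 1)  from 17·(1,0) + (0,1)
step 1: (18, 1)  from 1·(17,1) + (1,0)
step 2: (143, 8)  from 7·(18,1) + (17,1)
step 3: (161, 9)  from 1·(143,8) + (18,1)
fundamental: x₁=161, y₁=9  (since 25921 − 320·81 = 1)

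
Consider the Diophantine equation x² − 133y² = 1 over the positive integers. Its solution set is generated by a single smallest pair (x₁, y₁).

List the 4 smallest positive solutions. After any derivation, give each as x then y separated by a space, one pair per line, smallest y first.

2588599 224460
13401689565601 1162073863080
69383200415647777399 6016286479789825380
359210566425477440164982401 31147506330593762303822160

√133 → a₀=11, period (1,1,7,5,1,…,1,1,22); ℓ=16 even so k=15
step 0: (11, 1)  from 11·(1,0) + (0,1)
step 1: (12, 1)  from 1·(11,1) + (1,0)
step 2: (23, 2)  from 1·(12,1) + (11,1)
step 3: (173, 15)  from 7·(23,2) + (12,1)
…
step 5: (1061, 92)  from 1·(888,77) + (173,15)
step 6: (1949, 169)  from 1·(1061,92) + (888,77)
step 7: (3010, 261)  from 1·(1949,169) + (1061,92)
…
step 9: (10979, 952)  from 1·(7969,691) + (3010,261)
step 10: (18948, 1643)  from 1·(10979,952) + (7969,691)
step 11: (29927, 2595)  from 1·(18948,1643) + (10979,952)
step 12: (168583, 14618)  from 5·(29927,2595) + (18948,1643)
step 13: (1210008, 104921)  from 7·(168583,14618) + (29927,2595)
step 14: (1378591, 119539)  from 1·(1210008,104921) + (168583,14618)
step 15: (2588599, 224460)  from 1·(1378591,119539) + (1210008,104921)
fundamental: x₁=2588599, y₁=224460  (since 6700844782801 − 133·50382291600 = 1)
(2588599+224460√133)^2 = 13401689565601 + 1162073863080√133
(2588599+224460√133)^3 = 69383200415647777399 + 6016286479789825380√133
(2588599+224460√133)^4 = 359210566425477440164982401 + 31147506330593762303822160√133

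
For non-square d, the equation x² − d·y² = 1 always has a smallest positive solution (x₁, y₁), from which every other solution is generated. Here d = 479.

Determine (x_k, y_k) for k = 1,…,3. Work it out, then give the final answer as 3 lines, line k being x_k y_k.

2989440 136591
17873503027199 816661198080
106863529779256567680 4882719303976413809

√479 = [21; 1,7,1,3,2,21,2,3,1,7,1,42, …], period ℓ=12 (even) → k=11
a_0=21:  p_0=21·1+0=21,  q_0=21·0+1=1
a_1=1:  p_1=1·21+1=22,  q_1=1·1+0=1
a_2=7:  p_2=7·22+21=175,  q_2=7·1+1=8
a_3=1:  p_3=1·175+22=197,  q_3=1·8+1=9
a_4=3:  p_4=3·197+175=766,  q_4=3·9+8=35
a_5=2:  p_5=2·766+197=1729,  q_5=2·35+9=79
a_6=21:  p_6=21·1729+766=37075,  q_6=21·79+35=1694
a_7=2:  p_7=2·37075+1729=75879,  q_7=2·1694+79=3467
a_8=3:  p_8=3·75879+37075=264712,  q_8=3·3467+1694=12095
…
a_10=7:  p_10=7·340591+264712=2648849,  q_10=7·15562+12095=121029
a_11=1:  p_11=1·2648849+340591=2989440,  q_11=1·121029+15562=136591
→ (2989440, 136591).  Check: 2989440²=8936751513600, 479·136591²=8936751513599, difference 1.
k=2:  x_2 = 2989440·2989440+479·136591·136591 = 17873503027199,  y_2 = 2989440·136591+136591·2989440 = 816661198080
k=3:  x_3 = 2989440·17873503027199+479·136591·816661198080 = 106863529779256567680,  y_3 = 2989440·816661198080+136591·17873503027199 = 4882719303976413809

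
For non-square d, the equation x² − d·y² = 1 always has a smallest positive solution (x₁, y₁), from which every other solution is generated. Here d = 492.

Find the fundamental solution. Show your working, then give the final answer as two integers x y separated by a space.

√492 → a₀=22, period (5,1,1,10,1,1,5,44); ℓ=8 even so k=7
k=0  a_k=22  p_k/q_k = 22/1
k=1  a_k=5  p_k/q_k = 111/5
…
k=4  a_k=10  p_k/q_k = 2573/116
k=5  a_k=1  p_k/q_k = 2817/127
k=6  a_k=1  p_k/q_k = 5390/243
k=7  a_k=5  p_k/q_k = 29767/1342
→ (29767, 1342).  Check: 29767²=886074289, 492·1342²=886074288, difference 1.

29767 1342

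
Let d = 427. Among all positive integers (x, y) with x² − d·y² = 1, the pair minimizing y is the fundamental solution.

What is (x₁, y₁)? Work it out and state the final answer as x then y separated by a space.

√427 = [20; 1,1,1,40, …], period ℓ=4 (even) → k=3
i=0: a=20 ⇒ p=20, q=1
i=1: a=1 ⇒ p=21, q=1
i=2: a=1 ⇒ p=41, q=2
i=3: a=1 ⇒ p=62, q=3
→ (62, 3).  Check: 62²=3844, 427·3²=3843, difference 1.

62 3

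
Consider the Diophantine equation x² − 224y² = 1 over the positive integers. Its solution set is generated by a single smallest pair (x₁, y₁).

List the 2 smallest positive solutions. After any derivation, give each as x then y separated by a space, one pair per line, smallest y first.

15 1
449 30

[14; 1,28] for √224; ℓ=2 ⇒ convergent index 1
k=0  a_k=14  p_k/q_k = 14/1
k=1  a_k=1  p_k/q_k = 15/1
(x₁, y₁) = (15, 1);  15² − 224·1² = 1 ✓
(15+1√224)^2 = 449 + 30√224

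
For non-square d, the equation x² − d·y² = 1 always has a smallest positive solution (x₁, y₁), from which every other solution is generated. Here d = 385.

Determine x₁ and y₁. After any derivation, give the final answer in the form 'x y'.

√385 = [19; 1,1,1,1,1,…,1,1,38, …], period ℓ=16 (even) → k=15
step 0: (19, 1)  from 19·(1,0) + (0,1)
step 1: (20, 1)  from 1·(19,1) + (1,0)
…
step 3: (59, 3)  from 1·(39,2) + (20,1)
…
step 9: (2747, 140)  from 1·(2021,103) + (726,37)
…
step 11: (13009, 663)  from 1·(10262,523) + (2747,140)
step 12: (23271, 1186)  from 1·(13009,663) + (10262,523)
step 13: (36280, 1849)  from 1·(23271,1186) + (13009,663)
step 14: (59551, 3035)  from 1·(36280,1849) + (23271,1186)
step 15: (95831, 4884)  from 1·(59551,3035) + (36280,1849)
(x₁, y₁) = (95831, 4884);  95831² − 385·4884² = 1 ✓

95831 4884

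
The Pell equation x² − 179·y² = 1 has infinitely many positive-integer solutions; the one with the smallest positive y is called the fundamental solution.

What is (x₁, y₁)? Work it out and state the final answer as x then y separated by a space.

√179 → a₀=13, period (2,1,1,1,3,…,1,2,26); ℓ=14 even so k=13
step 0: (13, 1)  from 13·(1,0) + (0,1)
step 1: (27, 2)  from 2·(13,1) + (1,0)
…
step 3: (67, 5)  from 1·(40,3) + (27,2)
step 4: (107, 8)  from 1·(67,5) + (40,3)
step 5: (388, 29)  from 3·(107,8) + (67,5)
…
step 7: (26999, 2018)  from 13·(2047,153) + (388,29)
…
step 9: (438125, 32747)  from 3·(137042,10243) + (26999,2018)
…
step 12: (1588459, 118727)  from 1·(1013292,75737) + (575167,42990)
step 13: (4190210, 313191)  from 2·(1588459,118727) + (1013292,75737)
fundamental: x₁=4190210, y₁=313191  (since 17557859844100 − 179·98088602481 = 1)

4190210 313191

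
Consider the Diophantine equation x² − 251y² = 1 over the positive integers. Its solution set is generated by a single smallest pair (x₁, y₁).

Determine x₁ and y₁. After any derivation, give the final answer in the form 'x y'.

3674890 231957

[15; 1,5,2,1,2,…,5,1,30] for √251; ℓ=14 ⇒ convergent index 13
step 0: (15, 1)  from 15·(1,0) + (0,1)
…
step 3: (206, 13)  from 2·(95,6) + (16,1)
…
step 5: (808, 51)  from 2·(301,19) + (206,13)
step 6: (1917, 121)  from 2·(808,51) + (301,19)
step 7: (29563, 1866)  from 15·(1917,121) + (808,51)
…
step 10: (212692, 13425)  from 1·(151649,9572) + (61043,3853)
step 11: (577033, 36422)  from 2·(212692,13425) + (151649,9572)
step 12: (3097857, 195535)  from 5·(577033,36422) + (212692,13425)
step 13: (3674890, 231957)  from 1·(3097857,195535) + (577033,36422)
(x₁, y₁) = (3674890, 231957);  3674890² − 251·231957² = 1 ✓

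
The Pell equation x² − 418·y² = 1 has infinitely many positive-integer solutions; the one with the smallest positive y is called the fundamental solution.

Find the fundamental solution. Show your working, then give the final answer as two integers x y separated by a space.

33857 1656

√418 = [20; 2,4,20,4,2,40, …], period ℓ=6 (even) → k=5
step 0: (20, 1)  from 20·(1,0) + (0,1)
…
step 4: (15068, 737)  from 4·(3721,182) + (184,9)
step 5: (33857, 1656)  from 2·(15068,737) + (3721,182)
(x₁, y₁) = (33857, 1656);  33857² − 418·1656² = 1 ✓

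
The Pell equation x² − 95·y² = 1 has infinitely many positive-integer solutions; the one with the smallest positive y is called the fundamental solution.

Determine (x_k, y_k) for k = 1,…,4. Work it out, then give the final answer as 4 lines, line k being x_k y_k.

√95 → a₀=9, period (1,2,1,18); ℓ=4 even so k=3
step 0: (9, 1)  from 9·(1,0) + (0,1)
…
step 2: (29, 3)  from 2·(10,1) + (9,1)
step 3: (39, 4)  from 1·(29,3) + (10,1)
→ (39, 4).  Check: 39²=1521, 95·4²=1520, difference 1.
k=2:  x_2 = 39·39+95·4·4 = 3041,  y_2 = 39·4+4·39 = 312
k=3:  x_3 = 39·3041+95·4·312 = 237159,  y_3 = 39·312+4·3041 = 24332
k=4:  x_4 = 39·237159+95·4·24332 = 18495361,  y_4 = 39·24332+4·237159 = 1897584

39 4
3041 312
237159 24332
18495361 1897584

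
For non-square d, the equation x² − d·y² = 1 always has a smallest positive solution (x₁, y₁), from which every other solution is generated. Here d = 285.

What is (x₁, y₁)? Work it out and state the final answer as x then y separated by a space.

2431 144

[16; 1,7,2,7,1,32] for √285; ℓ=6 ⇒ convergent index 5
k=0  a_k=16  p_k/q_k = 16/1
k=1  a_k=1  p_k/q_k = 17/1
k=2  a_k=7  p_k/q_k = 135/8
k=3  a_k=2  p_k/q_k = 287/17
k=4  a_k=7  p_k/q_k = 2144/127
k=5  a_k=1  p_k/q_k = 2431/144
(x₁, y₁) = (2431, 144);  2431² − 285·144² = 1 ✓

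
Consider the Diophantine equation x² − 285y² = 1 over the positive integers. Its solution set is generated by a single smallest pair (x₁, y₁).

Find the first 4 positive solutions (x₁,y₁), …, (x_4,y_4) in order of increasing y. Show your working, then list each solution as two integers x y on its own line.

2431 144
11819521 700128
57466508671 3404022192
279402153338881 16550355197376

√285 → a₀=16, period (1,7,2,7,1,32); ℓ=6 even so k=5
k=0  a_k=16  p_k/q_k = 16/1
k=1  a_k=1  p_k/q_k = 17/1
k=2  a_k=7  p_k/q_k = 135/8
k=3  a_k=2  p_k/q_k = 287/17
k=4  a_k=7  p_k/q_k = 2144/127
k=5  a_k=1  p_k/q_k = 2431/144
fundamental: x₁=2431, y₁=144  (since 5909761 − 285·20736 = 1)
k=2:  x_2 = 2431·2431+285·144·144 = 11819521,  y_2 = 2431·144+144·2431 = 700128
k=3:  x_3 = 2431·11819521+285·144·700128 = 57466508671,  y_3 = 2431·700128+144·11819521 = 3404022192
k=4:  x_4 = 2431·57466508671+285·144·3404022192 = 279402153338881,  y_4 = 2431·3404022192+144·57466508671 = 16550355197376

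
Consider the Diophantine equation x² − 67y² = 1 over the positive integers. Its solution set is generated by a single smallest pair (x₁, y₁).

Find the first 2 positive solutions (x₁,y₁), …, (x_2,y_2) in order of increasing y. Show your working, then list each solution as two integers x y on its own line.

d=67: √d = [8; 5,2,1,1,7,1,1,2,5,16] (ℓ=10, even), read p_9/q_9
a_0=8:  p_0=8·1+0=8,  q_0=8·0+1=1
…
a_2=2:  p_2=2·41+8=90,  q_2=2·5+1=11
a_3=1:  p_3=1·90+41=131,  q_3=1·11+5=16
…
a_6=1:  p_6=1·1678+221=1899,  q_6=1·205+27=232
…
a_8=2:  p_8=2·3577+1899=9053,  q_8=2·437+232=1106
a_9=5:  p_9=5·9053+3577=48842,  q_9=5·1106+437=5967
→ (48842, 5967).  Check: 48842²=2385540964, 67·5967²=2385540963, difference 1.
n=2: (48842,5967)∘(48842,5967) = (48842·48842+67·5967·5967, 48842·5967+5967·48842) = (4771081927,582880428)

48842 5967
4771081927 582880428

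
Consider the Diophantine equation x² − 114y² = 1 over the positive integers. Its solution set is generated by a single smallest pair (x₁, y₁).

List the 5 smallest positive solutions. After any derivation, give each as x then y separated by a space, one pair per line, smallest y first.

1025 96
2101249 196800
4307559425 403439904
8830494720001 827051606400
18102509868442625 1695455389680096

d=114: √d = [10; 1,2,10,2,1,20] (ℓ=6, even), read p_5/q_5
i=0: a=10 ⇒ p=10, q=1
…
i=3: a=10 ⇒ p=331, q=31
i=4: a=2 ⇒ p=694, q=65
i=5: a=1 ⇒ p=1025, q=96
fundamental: x₁=1025, y₁=96  (since 1050625 − 114·9216 = 1)
k=2:  x_2 = 1025·1025+114·96·96 = 2101249,  y_2 = 1025·96+96·1025 = 196800
k=3:  x_3 = 1025·2101249+114·96·196800 = 4307559425,  y_3 = 1025·196800+96·2101249 = 403439904
k=4:  x_4 = 1025·4307559425+114·96·403439904 = 8830494720001,  y_4 = 1025·403439904+96·4307559425 = 827051606400
k=5:  x_5 = 1025·8830494720001+114·96·827051606400 = 18102509868442625,  y_5 = 1025·827051606400+96·8830494720001 = 1695455389680096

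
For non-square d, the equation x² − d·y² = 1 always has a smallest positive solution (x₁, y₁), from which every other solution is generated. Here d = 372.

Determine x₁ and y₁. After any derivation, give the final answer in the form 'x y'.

12151 630

√372 = [19; 3,2,12,2,3,38, …], period ℓ=6 (even) → k=5
i=0: a=19 ⇒ p=19, q=1
…
i=4: a=2 ⇒ p=3491, q=181
i=5: a=3 ⇒ p=12151, q=630
→ (12151, 630).  Check: 12151²=147646801, 372·630²=147646800, difference 1.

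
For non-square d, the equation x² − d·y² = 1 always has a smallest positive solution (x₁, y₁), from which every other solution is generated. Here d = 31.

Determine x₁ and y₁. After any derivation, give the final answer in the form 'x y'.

1520 273

√31 = [5; 1,1,3,5,3,1,1,10, …], period ℓ=8 (even) → k=7
step 0: (5, 1)  from 5·(1,0) + (0,1)
…
step 2: (11, 2)  from 1·(6,1) + (5,1)
step 3: (39, 7)  from 3·(11,2) + (6,1)
step 4: (206, 37)  from 5·(39,7) + (11,2)
…
step 6: (863, 155)  from 1·(657,118) + (206,37)
step 7: (1520, 273)  from 1·(863,155) + (657,118)
(x₁, y₁) = (1520, 273);  1520² − 31·273² = 1 ✓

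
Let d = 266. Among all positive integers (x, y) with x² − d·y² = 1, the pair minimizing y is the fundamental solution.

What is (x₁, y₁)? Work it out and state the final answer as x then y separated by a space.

d=266: √d = [16; 3,4,3,32] (ℓ=4, even), read p_3/q_3
step 0: (16, 1)  from 16·(1,0) + (0,1)
step 1: (49, 3)  from 3·(16,1) + (1,0)
step 2: (212, 13)  from 4·(49,3) + (16,1)
step 3: (685, 42)  from 3·(212,13) + (49,3)
(x₁, y₁) = (685, 42);  685² − 266·42² = 1 ✓

685 42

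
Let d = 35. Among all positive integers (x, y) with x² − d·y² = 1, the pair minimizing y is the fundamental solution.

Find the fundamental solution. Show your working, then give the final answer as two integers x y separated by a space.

[5; 1,10] for √35; ℓ=2 ⇒ convergent index 1
i=0: a=5 ⇒ p=5, q=1
i=1: a=1 ⇒ p=6, q=1
→ (6, 1).  Check: 6²=36, 35·1²=35, difference 1.

6 1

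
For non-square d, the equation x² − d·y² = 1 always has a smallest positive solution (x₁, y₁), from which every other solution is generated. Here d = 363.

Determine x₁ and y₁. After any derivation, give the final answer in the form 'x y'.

362 19

[19; 19,38] for √363; ℓ=2 ⇒ convergent index 1
step 0: (19, 1)  from 19·(1,0) + (0,1)
step 1: (362, 19)  from 19·(19,1) + (1,0)
→ (362, 19).  Check: 362²=131044, 363·19²=131043, difference 1.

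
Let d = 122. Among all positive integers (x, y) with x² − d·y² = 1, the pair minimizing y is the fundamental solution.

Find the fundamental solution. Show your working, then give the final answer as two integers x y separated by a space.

243 22

d=122: √d = [11; 22] (ℓ=1, odd), read p_1/q_1
a_0=11:  p_0=11·1+0=11,  q_0=11·0+1=1
a_1=22:  p_1=22·11+1=243,  q_1=22·1+0=22
(x₁, y₁) = (243, 22);  243² − 122·22² = 1 ✓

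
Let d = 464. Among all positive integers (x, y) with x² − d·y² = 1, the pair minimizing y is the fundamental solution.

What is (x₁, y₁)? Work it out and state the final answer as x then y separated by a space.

d=464: √d = [21; 1,1,5,1,1,1,5,1,1,42] (ℓ=10, even), read p_9/q_9
i=0: a=21 ⇒ p=21, q=1
i=1: a=1 ⇒ p=22, q=1
i=2: a=1 ⇒ p=43, q=2
i=3: a=5 ⇒ p=237, q=11
i=4: a=1 ⇒ p=280, q=13
…
i=6: a=1 ⇒ p=797, q=37
i=7: a=5 ⇒ p=4502, q=209
i=8: a=1 ⇒ p=5299, q=246
i=9: a=1 ⇒ p=9801, q=455
fundamental: x₁=9801, y₁=455  (since 96059601 − 464·207025 = 1)

9801 455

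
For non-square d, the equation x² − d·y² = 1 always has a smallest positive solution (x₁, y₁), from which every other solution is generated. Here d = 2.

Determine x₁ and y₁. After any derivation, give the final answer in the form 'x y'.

√2 → a₀=1, period (2); ℓ=1 odd so k=1
a_0=1:  p_0=1·1+0=1,  q_0=1·0+1=1
a_1=2:  p_1=2·1+1=3,  q_1=2·1+0=2
(x₁, y₁) = (3, 2);  3² − 2·2² = 1 ✓

3 2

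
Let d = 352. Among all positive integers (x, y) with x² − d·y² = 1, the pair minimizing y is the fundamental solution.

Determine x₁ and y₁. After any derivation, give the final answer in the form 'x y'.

77617 4137

d=352: √d = [18; 1,3,5,9,5,3,1,36] (ℓ=8, even), read p_7/q_7
step 0: (18, 1)  from 18·(1,0) + (0,1)
step 1: (19, 1)  from 1·(18,1) + (1,0)
…
step 6: (59118, 3151)  from 3·(18499,986) + (3621,193)
step 7: (77617, 4137)  from 1·(59118,3151) + (18499,986)
fundamental: x₁=77617, y₁=4137  (since 6024398689 − 352·17114769 = 1)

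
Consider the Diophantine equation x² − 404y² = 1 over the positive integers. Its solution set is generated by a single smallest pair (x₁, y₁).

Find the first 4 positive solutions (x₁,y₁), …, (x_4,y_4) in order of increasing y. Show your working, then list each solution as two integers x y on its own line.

201 10
80801 4020
32481801 1616030
13057603201 649640040

√404 = [20; 10,40, …], period ℓ=2 (even) → k=1
a_0=20:  p_0=20·1+0=20,  q_0=20·0+1=1
a_1=10:  p_1=10·20+1=201,  q_1=10·1+0=10
→ (201, 10).  Check: 201²=40401, 404·10²=40400, difference 1.
n=2: (201,10)∘(201,10) = (201·201+404·10·10, 201·10+10·201) = (80801,4020)
n=3: (80801,4020)∘(201,10) = (201·80801+404·10·4020, 201·4020+10·80801) = (32481801,1616030)
n=4: (32481801,1616030)∘(201,10) = (201·32481801+404·10·1616030, 201·1616030+10·32481801) = (13057603201,649640040)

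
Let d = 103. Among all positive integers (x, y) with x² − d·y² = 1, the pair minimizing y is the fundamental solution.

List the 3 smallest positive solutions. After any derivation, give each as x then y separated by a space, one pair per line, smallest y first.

227528 22419
103537981567 10201900464
47115579739725224 4642436017523565

√103 → a₀=10, period (6,1,2,1,1,9,1,1,2,1,6,20); ℓ=12 even so k=11
k=0  a_k=10  p_k/q_k = 10/1
k=1  a_k=6  p_k/q_k = 61/6
k=2  a_k=1  p_k/q_k = 71/7
k=3  a_k=2  p_k/q_k = 203/20
k=4  a_k=1  p_k/q_k = 274/27
k=5  a_k=1  p_k/q_k = 477/47
k=6  a_k=9  p_k/q_k = 4567/450
k=7  a_k=1  p_k/q_k = 5044/497
k=8  a_k=1  p_k/q_k = 9611/947
k=9  a_k=2  p_k/q_k = 24266/2391
k=10  a_k=1  p_k/q_k = 33877/3338
k=11  a_k=6  p_k/q_k = 227528/22419
→ (227528, 22419).  Check: 227528²=51768990784, 103·22419²=51768990783, difference 1.
(x_2, y_2) = (227528·227528 + 103·22419·22419, 227528·22419 + 22419·227528) = (103537981567, 10201900464)
(x_3, y_3) = (227528·103537981567 + 103·22419·10201900464, 227528·10201900464 + 22419·103537981567) = (47115579739725224, 4642436017523565)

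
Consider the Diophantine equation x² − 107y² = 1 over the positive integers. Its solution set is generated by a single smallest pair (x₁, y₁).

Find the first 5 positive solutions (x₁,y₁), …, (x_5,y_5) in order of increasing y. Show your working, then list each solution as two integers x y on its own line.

√107 = [10; 2,1,9,1,2,20, …], period ℓ=6 (even) → k=5
i=0: a=10 ⇒ p=10, q=1
…
i=2: a=1 ⇒ p=31, q=3
…
i=4: a=1 ⇒ p=331, q=32
i=5: a=2 ⇒ p=962, q=93
→ (962, 93).  Check: 962²=925444, 107·93²=925443, difference 1.
(x_2, y_2) = (962·962 + 107·93·93, 962·93 + 93·962) = (1850887, 178932)
(x_3, y_3) = (962·1850887 + 107·93·178932, 962·178932 + 93·1850887) = (3561105626, 344265075)
(x_4, y_4) = (962·3561105626 + 107·93·344265075, 962·344265075 + 93·3561105626) = (6851565373537, 662365825368)
(x_5, y_5) = (962·6851565373537 + 107·93·662365825368, 962·662365825368 + 93·6851565373537) = (13182408217579562, 1274391503742957)

962 93
1850887 178932
3561105626 344265075
6851565373537 662365825368
13182408217579562 1274391503742957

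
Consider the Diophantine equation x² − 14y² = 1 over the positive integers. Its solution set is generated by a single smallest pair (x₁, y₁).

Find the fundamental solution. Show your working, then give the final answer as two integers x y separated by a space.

√14 → a₀=3, period (1,2,1,6); ℓ=4 even so k=3
k=0  a_k=3  p_k/q_k = 3/1
k=1  a_k=1  p_k/q_k = 4/1
k=2  a_k=2  p_k/q_k = 11/3
k=3  a_k=1  p_k/q_k = 15/4
→ (15, 4).  Check: 15²=225, 14·4²=224, difference 1.

15 4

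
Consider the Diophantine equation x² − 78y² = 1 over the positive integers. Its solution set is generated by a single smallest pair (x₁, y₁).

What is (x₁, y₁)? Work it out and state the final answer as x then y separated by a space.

53 6

√78 = [8; 1,4,1,16, …], period ℓ=4 (even) → k=3
i=0: a=8 ⇒ p=8, q=1
i=1: a=1 ⇒ p=9, q=1
i=2: a=4 ⇒ p=44, q=5
i=3: a=1 ⇒ p=53, q=6
(x₁, y₁) = (53, 6);  53² − 78·6² = 1 ✓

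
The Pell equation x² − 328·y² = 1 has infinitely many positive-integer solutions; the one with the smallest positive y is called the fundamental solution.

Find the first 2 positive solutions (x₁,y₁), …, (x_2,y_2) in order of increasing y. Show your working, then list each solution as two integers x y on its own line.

[18; 9,36] for √328; ℓ=2 ⇒ convergent index 1
i=0: a=18 ⇒ p=18, q=1
i=1: a=9 ⇒ p=163, q=9
fundamental: x₁=163, y₁=9  (since 26569 − 328·81 = 1)
(x_2, y_2) = (163·163 + 328·9·9, 163·9 + 9·163) = (53137, 2934)

163 9
53137 2934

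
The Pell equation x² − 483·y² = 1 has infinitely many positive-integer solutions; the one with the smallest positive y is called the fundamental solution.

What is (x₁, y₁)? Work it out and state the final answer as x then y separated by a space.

22 1

√483 = [21; 1,42, …], period ℓ=2 (even) → k=1
i=0: a=21 ⇒ p=21, q=1
i=1: a=1 ⇒ p=22, q=1
fundamental: x₁=22, y₁=1  (since 484 − 483·1 = 1)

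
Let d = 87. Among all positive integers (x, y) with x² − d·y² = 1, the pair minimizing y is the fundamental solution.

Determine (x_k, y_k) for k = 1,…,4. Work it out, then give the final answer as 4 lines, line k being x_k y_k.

d=87: √d = [9; 3,18] (ℓ=2, even), read p_1/q_1
k=0  a_k=9  p_k/q_k = 9/1
k=1  a_k=3  p_k/q_k = 28/3
→ (28, 3).  Check: 28²=784, 87·3²=783, difference 1.
(x_2, y_2) = (28·28 + 87·3·3, 28·3 + 3·28) = (1567, 168)
(x_3, y_3) = (28·1567 + 87·3·168, 28·168 + 3·1567) = (87724, 9405)
(x_4, y_4) = (28·87724 + 87·3·9405, 28·9405 + 3·87724) = (4910977, 526512)

28 3
1567 168
87724 9405
4910977 526512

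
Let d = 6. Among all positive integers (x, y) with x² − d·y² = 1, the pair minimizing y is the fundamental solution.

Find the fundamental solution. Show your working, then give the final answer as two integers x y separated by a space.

5 2

√6 = [2; 2,4, …], period ℓ=2 (even) → k=1
step 0: (2, 1)  from 2·(1,0) + (0,1)
step 1: (5, 2)  from 2·(2,1) + (1,0)
(x₁, y₁) = (5, 2);  5² − 6·2² = 1 ✓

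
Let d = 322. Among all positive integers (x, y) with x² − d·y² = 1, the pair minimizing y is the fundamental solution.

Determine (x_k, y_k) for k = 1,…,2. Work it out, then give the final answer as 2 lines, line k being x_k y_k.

323 18
208657 11628

√322 → a₀=17, period (1,16,1,34); ℓ=4 even so k=3
step 0: (17, 1)  from 17·(1,0) + (0,1)
…
step 2: (305, 17)  from 16·(18,1) + (17,1)
step 3: (323, 18)  from 1·(305,17) + (18,1)
(x₁, y₁) = (323, 18);  323² − 322·18² = 1 ✓
(323+18√322)^2 = 208657 + 11628√322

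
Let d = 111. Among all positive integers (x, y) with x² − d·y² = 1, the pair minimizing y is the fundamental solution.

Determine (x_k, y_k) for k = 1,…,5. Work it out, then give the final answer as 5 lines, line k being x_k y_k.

√111 → a₀=10, period (1,1,6,1,1,20); ℓ=6 even so k=5
a_0=10:  p_0=10·1+0=10,  q_0=10·0+1=1
…
a_2=1:  p_2=1·11+10=21,  q_2=1·1+1=2
…
a_4=1:  p_4=1·137+21=158,  q_4=1·13+2=15
a_5=1:  p_5=1·158+137=295,  q_5=1·15+13=28
(x₁, y₁) = (295, 28);  295² − 111·28² = 1 ✓
n=2: (295,28)∘(295,28) = (295·295+111·28·28, 295·28+28·295) = (174049,16520)
n=3: (174049,16520)∘(295,28) = (295·174049+111·28·16520, 295·16520+28·174049) = (102688615,9746772)
n=4: (102688615,9746772)∘(295,28) = (295·102688615+111·28·9746772, 295·9746772+28·102688615) = (60586108801,5750578960)
n=5: (60586108801,5750578960)∘(295,28) = (295·60586108801+111·28·5750578960, 295·5750578960+28·60586108801) = (35745701503975,3392831839628)

295 28
174049 16520
102688615 9746772
60586108801 5750578960
35745701503975 3392831839628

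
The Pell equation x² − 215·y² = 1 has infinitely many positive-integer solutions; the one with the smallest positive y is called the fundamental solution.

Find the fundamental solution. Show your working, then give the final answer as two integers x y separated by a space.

√215 = [14; 1,1,1,28, …], period ℓ=4 (even) → k=3
i=0: a=14 ⇒ p=14, q=1
…
i=2: a=1 ⇒ p=29, q=2
i=3: a=1 ⇒ p=44, q=3
→ (44, 3).  Check: 44²=1936, 215·3²=1935, difference 1.

44 3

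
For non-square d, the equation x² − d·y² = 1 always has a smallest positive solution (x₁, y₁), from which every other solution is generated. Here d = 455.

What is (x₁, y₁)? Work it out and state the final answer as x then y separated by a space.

64 3

[21; 3,42] for √455; ℓ=2 ⇒ convergent index 1
k=0  a_k=21  p_k/q_k = 21/1
k=1  a_k=3  p_k/q_k = 64/3
→ (64, 3).  Check: 64²=4096, 455·3²=4095, difference 1.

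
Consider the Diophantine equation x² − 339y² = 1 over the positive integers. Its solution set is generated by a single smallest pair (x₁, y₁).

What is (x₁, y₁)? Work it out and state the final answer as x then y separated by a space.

√339 → a₀=18, period (2,2,2,1,17,1,2,2,2,36); ℓ=10 even so k=9
a_0=18:  p_0=18·1+0=18,  q_0=18·0+1=1
…
a_3=2:  p_3=2·92+37=221,  q_3=2·5+2=12
…
a_6=1:  p_6=1·5542+313=5855,  q_6=1·301+17=318
…
a_8=2:  p_8=2·17252+5855=40359,  q_8=2·937+318=2192
a_9=2:  p_9=2·40359+17252=97970,  q_9=2·2192+937=5321
(x₁, y₁) = (97970, 5321);  97970² − 339·5321² = 1 ✓

97970 5321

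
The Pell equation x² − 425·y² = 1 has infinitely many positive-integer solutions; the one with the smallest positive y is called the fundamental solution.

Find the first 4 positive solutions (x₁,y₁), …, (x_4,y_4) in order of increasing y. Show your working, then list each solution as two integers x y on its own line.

143649 6968
41270070401 2001892464
11856808685922849 575139701115304
3406437421806992601601 165236485849022716128

√425 → a₀=20, period (1,1,1,1,1,1,40); ℓ=7 odd so k=13
a_0=20:  p_0=20·1+0=20,  q_0=20·0+1=1
…
a_5=1:  p_5=1·103+62=165,  q_5=1·5+3=8
…
a_8=1:  p_8=1·10885+268=11153,  q_8=1·528+13=541
…
a_12=1:  p_12=1·55229+33191=88420,  q_12=1·2679+1610=4289
a_13=1:  p_13=1·88420+55229=143649,  q_13=1·4289+2679=6968
→ (143649, 6968).  Check: 143649²=20635035201, 425·6968²=20635035200, difference 1.
n=2: (143649,6968)∘(143649,6968) = (143649·143649+425·6968·6968, 143649·6968+6968·143649) = (41270070401,2001892464)
n=3: (41270070401,2001892464)∘(143649,6968) = (143649·41270070401+425·6968·2001892464, 143649·2001892464+6968·41270070401) = (11856808685922849,575139701115304)
n=4: (11856808685922849,575139701115304)∘(143649,6968) = (143649·11856808685922849+425·6968·575139701115304, 143649·575139701115304+6968·11856808685922849) = (3406437421806992601601,165236485849022716128)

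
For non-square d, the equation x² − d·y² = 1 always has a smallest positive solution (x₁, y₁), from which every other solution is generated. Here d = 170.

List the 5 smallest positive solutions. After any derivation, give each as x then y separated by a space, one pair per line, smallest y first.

d=170: √d = [13; 26] (ℓ=1, odd), read p_1/q_1
i=0: a=13 ⇒ p=13, q=1
i=1: a=26 ⇒ p=339, q=26
(x₁, y₁) = (339, 26);  339² − 170·26² = 1 ✓
(339+26√170)^2 = 229841 + 17628√170
(339+26√170)^3 = 155831859 + 11951758√170
(339+26√170)^4 = 105653770561 + 8103274296√170
(339+26√170)^5 = 71633100608499 + 5494008020930√170

339 26
229841 17628
155831859 11951758
105653770561 8103274296
71633100608499 5494008020930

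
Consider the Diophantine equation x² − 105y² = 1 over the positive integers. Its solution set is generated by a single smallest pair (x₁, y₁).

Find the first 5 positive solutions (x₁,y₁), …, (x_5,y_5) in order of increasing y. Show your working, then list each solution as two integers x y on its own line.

41 4
3361 328
275561 26892
22592641 2204816
1852321001 180768020

√105 → a₀=10, period (4,20); ℓ=2 even so k=1
i=0: a=10 ⇒ p=10, q=1
i=1: a=4 ⇒ p=41, q=4
fundamental: x₁=41, y₁=4  (since 1681 − 105·16 = 1)
(x_2, y_2) = (41·41 + 105·4·4, 41·4 + 4·41) = (3361, 328)
(x_3, y_3) = (41·3361 + 105·4·328, 41·328 + 4·3361) = (275561, 26892)
(x_4, y_4) = (41·275561 + 105·4·26892, 41·26892 + 4·275561) = (22592641, 2204816)
(x_5, y_5) = (41·22592641 + 105·4·2204816, 41·2204816 + 4·22592641) = (1852321001, 180768020)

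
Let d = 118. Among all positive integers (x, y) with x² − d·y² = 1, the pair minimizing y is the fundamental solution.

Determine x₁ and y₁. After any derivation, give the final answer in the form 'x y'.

√118 = [10; 1,6,3,2,10,2,3,6,1,20, …], period ℓ=10 (even) → k=9
step 0: (10, 1)  from 10·(1,0) + (0,1)
…
step 4: (554, 51)  from 2·(239,22) + (76,7)
…
step 8: (264802, 24377)  from 6·(42115,3877) + (12112,1115)
step 9: (306917, 28254)  from 1·(264802,24377) + (42115,3877)
(x₁, y₁) = (306917, 28254);  306917² − 118·28254² = 1 ✓

306917 28254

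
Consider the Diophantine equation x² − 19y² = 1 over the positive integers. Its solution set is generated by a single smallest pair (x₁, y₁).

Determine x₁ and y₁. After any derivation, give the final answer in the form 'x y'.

170 39

d=19: √d = [4; 2,1,3,1,2,8] (ℓ=6, even), read p_5/q_5
k=0  a_k=4  p_k/q_k = 4/1
k=1  a_k=2  p_k/q_k = 9/2
k=2  a_k=1  p_k/q_k = 13/3
k=3  a_k=3  p_k/q_k = 48/11
k=4  a_k=1  p_k/q_k = 61/14
k=5  a_k=2  p_k/q_k = 170/39
(x₁, y₁) = (170, 39);  170² − 19·39² = 1 ✓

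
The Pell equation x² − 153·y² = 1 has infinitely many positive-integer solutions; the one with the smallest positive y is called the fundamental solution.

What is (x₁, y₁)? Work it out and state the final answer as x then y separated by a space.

2177 176

[12; 2,1,2,2,2,1,2,24] for √153; ℓ=8 ⇒ convergent index 7
i=0: a=12 ⇒ p=12, q=1
i=1: a=2 ⇒ p=25, q=2
…
i=4: a=2 ⇒ p=235, q=19
i=5: a=2 ⇒ p=569, q=46
i=6: a=1 ⇒ p=804, q=65
i=7: a=2 ⇒ p=2177, q=176
→ (2177, 176).  Check: 2177²=4739329, 153·176²=4739328, difference 1.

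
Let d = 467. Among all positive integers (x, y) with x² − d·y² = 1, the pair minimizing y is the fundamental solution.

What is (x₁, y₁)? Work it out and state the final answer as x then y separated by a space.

√467 → a₀=21, period (1,1,1,1,3,…,1,1,42); ℓ=14 even so k=13
step 0: (21, 1)  from 21·(1,0) + (0,1)
…
step 5: (389, 18)  from 3·(108,5) + (65,3)
…
step 8: (82767, 3830)  from 3·(27164,1257) + (1275,59)
…
step 10: (358232, 16577)  from 1·(275465,12747) + (82767,3830)
…
step 12: (991929, 45901)  from 1·(633697,29324) + (358232,16577)
step 13: (1625626, 75225)  from 1·(991929,45901) + (633697,29324)
→ (1625626, 75225).  Check: 1625626²=2642659891876, 467·75225²=2642659891875, difference 1.

1625626 75225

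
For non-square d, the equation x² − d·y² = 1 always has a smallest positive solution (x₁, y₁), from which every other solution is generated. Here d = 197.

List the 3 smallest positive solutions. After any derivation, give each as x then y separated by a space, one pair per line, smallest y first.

393 28
308897 22008
242792649 17298260

d=197: √d = [14; 28] (ℓ=1, odd), read p_1/q_1
a_0=14:  p_0=14·1+0=14,  q_0=14·0+1=1
a_1=28:  p_1=28·14+1=393,  q_1=28·1+0=28
fundamental: x₁=393, y₁=28  (since 154449 − 197·784 = 1)
(x_2, y_2) = (393·393 + 197·28·28, 393·28 + 28·393) = (308897, 22008)
(x_3, y_3) = (393·308897 + 197·28·22008, 393·22008 + 28·308897) = (242792649, 17298260)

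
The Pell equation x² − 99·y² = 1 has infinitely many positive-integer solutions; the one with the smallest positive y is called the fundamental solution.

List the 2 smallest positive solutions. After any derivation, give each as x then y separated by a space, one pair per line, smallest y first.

d=99: √d = [9; 1,18] (ℓ=2, even), read p_1/q_1
k=0  a_k=9  p_k/q_k = 9/1
k=1  a_k=1  p_k/q_k = 10/1
fundamental: x₁=10, y₁=1  (since 100 − 99·1 = 1)
(10+1√99)^2 = 199 + 20√99

10 1
199 20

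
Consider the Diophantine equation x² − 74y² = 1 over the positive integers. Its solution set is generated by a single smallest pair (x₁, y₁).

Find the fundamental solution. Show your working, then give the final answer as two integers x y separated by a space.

3699 430

√74 = [8; 1,1,1,1,16, …], period ℓ=5 (odd) → k=9
k=0  a_k=8  p_k/q_k = 8/1
k=1  a_k=1  p_k/q_k = 9/1
k=2  a_k=1  p_k/q_k = 17/2
k=3  a_k=1  p_k/q_k = 26/3
k=4  a_k=1  p_k/q_k = 43/5
k=5  a_k=16  p_k/q_k = 714/83
k=6  a_k=1  p_k/q_k = 757/88
k=7  a_k=1  p_k/q_k = 1471/171
k=8  a_k=1  p_k/q_k = 2228/259
k=9  a_k=1  p_k/q_k = 3699/430
→ (3699, 430).  Check: 3699²=13682601, 74·430²=13682600, difference 1.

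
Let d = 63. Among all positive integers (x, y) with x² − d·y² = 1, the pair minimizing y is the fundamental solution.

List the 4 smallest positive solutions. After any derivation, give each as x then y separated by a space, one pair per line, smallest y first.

8 1
127 16
2024 255
32257 4064

√63 → a₀=7, period (1,14); ℓ=2 even so k=1
i=0: a=7 ⇒ p=7, q=1
i=1: a=1 ⇒ p=8, q=1
fundamental: x₁=8, y₁=1  (since 64 − 63·1 = 1)
n=2: (8,1)∘(8,1) = (8·8+63·1·1, 8·1+1·8) = (127,16)
n=3: (127,16)∘(8,1) = (8·127+63·1·16, 8·16+1·127) = (2024,255)
n=4: (2024,255)∘(8,1) = (8·2024+63·1·255, 8·255+1·2024) = (32257,4064)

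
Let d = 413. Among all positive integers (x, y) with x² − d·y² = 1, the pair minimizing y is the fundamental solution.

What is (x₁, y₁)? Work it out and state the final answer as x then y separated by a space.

√413 = [20; 3,9,1,4,1,9,3,40, …], period ℓ=8 (even) → k=7
k=0  a_k=20  p_k/q_k = 20/1
…
k=6  a_k=9  p_k/q_k = 36560/1799
k=7  a_k=3  p_k/q_k = 113399/5580
fundamental: x₁=113399, y₁=5580  (since 12859333201 − 413·31136400 = 1)

113399 5580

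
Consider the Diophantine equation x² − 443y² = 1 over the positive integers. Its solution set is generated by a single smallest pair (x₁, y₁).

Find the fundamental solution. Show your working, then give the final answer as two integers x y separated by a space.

442 21

√443 → a₀=21, period (21,42); ℓ=2 even so k=1
k=0  a_k=21  p_k/q_k = 21/1
k=1  a_k=21  p_k/q_k = 442/21
→ (442, 21).  Check: 442²=195364, 443·21²=195363, difference 1.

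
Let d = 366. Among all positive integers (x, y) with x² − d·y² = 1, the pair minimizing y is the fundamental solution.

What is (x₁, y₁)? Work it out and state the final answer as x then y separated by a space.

907925 47458

√366 → a₀=19, period (7,1,1,1,2,12,2,1,1,1,7,38); ℓ=12 even so k=11
k=0  a_k=19  p_k/q_k = 19/1
…
k=4  a_k=1  p_k/q_k = 440/23
…
k=7  a_k=2  p_k/q_k = 30055/1571
k=8  a_k=1  p_k/q_k = 44499/2326
k=9  a_k=1  p_k/q_k = 74554/3897
k=10  a_k=1  p_k/q_k = 119053/6223
k=11  a_k=7  p_k/q_k = 907925/47458
→ (907925, 47458).  Check: 907925²=824327805625, 366·47458²=824327805624, difference 1.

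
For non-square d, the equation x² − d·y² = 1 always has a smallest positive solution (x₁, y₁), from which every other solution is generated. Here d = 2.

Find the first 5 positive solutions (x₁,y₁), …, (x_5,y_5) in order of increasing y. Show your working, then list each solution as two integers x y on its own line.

√2 → a₀=1, period (2); ℓ=1 odd so k=1
k=0  a_k=1  p_k/q_k = 1/1
k=1  a_k=2  p_k/q_k = 3/2
→ (3, 2).  Check: 3²=9, 2·2²=8, difference 1.
k=2:  x_2 = 3·3+2·2·2 = 17,  y_2 = 3·2+2·3 = 12
k=3:  x_3 = 3·17+2·2·12 = 99,  y_3 = 3·12+2·17 = 70
k=4:  x_4 = 3·99+2·2·70 = 577,  y_4 = 3·70+2·99 = 408
k=5:  x_5 = 3·577+2·2·408 = 3363,  y_5 = 3·408+2·577 = 2378

3 2
17 12
99 70
577 408
3363 2378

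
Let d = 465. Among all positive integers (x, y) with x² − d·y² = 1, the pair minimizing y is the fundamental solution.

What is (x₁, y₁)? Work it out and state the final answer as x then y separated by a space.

√465 → a₀=21, period (1,1,3,2,2,2,3,1,1,42); ℓ=10 even so k=9
k=0  a_k=21  p_k/q_k = 21/1
k=1  a_k=1  p_k/q_k = 22/1
…
k=7  a_k=3  p_k/q_k = 6922/321
k=8  a_k=1  p_k/q_k = 8949/415
k=9  a_k=1  p_k/q_k = 15871/736
→ (15871, 736).  Check: 15871²=251888641, 465·736²=251888640, difference 1.

15871 736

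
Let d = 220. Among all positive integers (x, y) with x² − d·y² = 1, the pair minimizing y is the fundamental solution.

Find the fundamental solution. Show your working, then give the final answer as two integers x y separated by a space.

89 6

d=220: √d = [14; 1,4,1,28] (ℓ=4, even), read p_3/q_3
step 0: (14, 1)  from 14·(1,0) + (0,1)
…
step 2: (74, 5)  from 4·(15,1) + (14,1)
step 3: (89, 6)  from 1·(74,5) + (15,1)
fundamental: x₁=89, y₁=6  (since 7921 − 220·36 = 1)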